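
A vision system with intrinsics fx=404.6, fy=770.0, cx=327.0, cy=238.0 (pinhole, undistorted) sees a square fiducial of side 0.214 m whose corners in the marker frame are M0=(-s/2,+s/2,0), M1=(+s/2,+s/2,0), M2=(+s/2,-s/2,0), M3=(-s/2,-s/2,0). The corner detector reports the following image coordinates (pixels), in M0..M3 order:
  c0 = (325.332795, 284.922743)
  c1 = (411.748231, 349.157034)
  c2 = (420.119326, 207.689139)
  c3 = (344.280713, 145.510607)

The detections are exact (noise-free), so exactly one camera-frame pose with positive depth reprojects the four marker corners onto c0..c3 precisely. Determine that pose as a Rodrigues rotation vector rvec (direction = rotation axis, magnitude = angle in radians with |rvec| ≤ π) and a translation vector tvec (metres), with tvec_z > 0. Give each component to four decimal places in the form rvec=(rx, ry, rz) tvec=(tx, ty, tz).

Intrinsics K: fx=404.6, fy=770.0, cx=327.0, cy=238.0
Marker side s = 0.214 m; corners in marker frame (Z=0):
  M0 = (-0.1070, +0.1070, 0)
  M1 = (+0.1070, +0.1070, 0)
  M2 = (+0.1070, -0.1070, 0)
  M3 = (-0.1070, -0.1070, 0)
Detected image corners:
  c0 = (325.332795, 284.922743) px
  c1 = (411.748231, 349.157034) px
  c2 = (420.119326, 207.689139) px
  c3 = (344.280713, 145.510607) px
Planar DLT: solve 8×8 A·h = b for H (H[2,2]=1):
  H  [+449.37684 -279.91783 +376.62219]
  H  [+342.27453 +513.94136 +243.13131]
  H  [+0.19129 -0.57701 +1.00000]
B = K⁻¹H; ‖b₁‖=1.048418, ‖b₂‖=1.048418; λ = 2/(‖b₁‖+‖b₂‖) = 0.953818, sign → tz>0 ⇒ λ=+0.953818
r₁ = λ·B[:,0] = (+0.91191,+0.36759,+0.18246); r₂ = λ·B[:,1] = (-0.21508,+0.80675,-0.55037)
r₃ = r₁×r₂ = (-0.34950,+0.46265,+0.81474); SVD([r₁ r₂ r₃]) → R = UVᵀ:
  R  [+0.91191 -0.21508 -0.34950]
  R  [+0.36759 +0.80675 +0.46265]
  R  [+0.18246 -0.55037 +0.81474]
t = (+0.11698, +0.00636, +0.95382) m
tr R = 2.533403; θ = arccos((tr R − 1)/2) = 0.697109 rad = 39.941°
axis k = ((R−Rᵀ)₃₂, (R−Rᵀ)₁₃, (R−Rᵀ)₂₁) / (2 sinθ) = (-0.788946, -0.414296, +0.453788)
rvec = θ·k = (-0.549981, -0.288809, +0.316339)

rvec=(-0.5500, -0.2888, 0.3163) tvec=(0.1170, 0.0064, 0.9538)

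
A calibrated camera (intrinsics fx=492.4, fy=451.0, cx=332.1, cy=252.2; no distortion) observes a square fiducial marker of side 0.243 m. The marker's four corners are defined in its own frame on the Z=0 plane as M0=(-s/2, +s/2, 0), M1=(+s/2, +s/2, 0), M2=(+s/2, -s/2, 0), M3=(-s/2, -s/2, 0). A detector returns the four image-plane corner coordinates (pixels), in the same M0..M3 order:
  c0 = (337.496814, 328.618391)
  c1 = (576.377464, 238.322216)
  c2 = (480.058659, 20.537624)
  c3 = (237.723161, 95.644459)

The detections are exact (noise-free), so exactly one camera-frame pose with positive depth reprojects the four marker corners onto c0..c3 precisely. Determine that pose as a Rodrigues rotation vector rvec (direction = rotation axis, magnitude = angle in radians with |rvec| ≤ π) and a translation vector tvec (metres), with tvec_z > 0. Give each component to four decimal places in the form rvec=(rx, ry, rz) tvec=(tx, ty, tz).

rvec=(-0.0429, -0.1123, -0.3732) tvec=(0.0727, -0.0834, 0.4510)

Intrinsics K: fx=492.4, fy=451.0, cx=332.1, cy=252.2
Marker side s = 0.243 m; corners in marker frame (Z=0):
  M0 = (-0.1215, +0.1215, 0)
  M1 = (+0.1215, +0.1215, 0)
  M2 = (+0.1215, -0.1215, 0)
  M3 = (-0.1215, -0.1215, 0)
Detected image corners:
  c0 = (337.496814, 328.618391) px
  c1 = (576.377464, 238.322216) px
  c2 = (480.058659, 20.537624) px
  c3 = (237.723161, 95.644459) px
Planar DLT: solve 8×8 A·h = b for H (H[2,2]=1):
  H  [+1096.30790 +384.12188 +411.43691]
  H  [-295.73209 +918.48729 +168.83145]
  H  [+0.26013 -0.04691 +1.00000]
B = K⁻¹H; ‖b₁‖=2.217257, ‖b₂‖=2.217257; λ = 2/(‖b₁‖+‖b₂‖) = 0.451008, sign → tz>0 ⇒ λ=+0.451008
r₁ = λ·B[:,0] = (+0.92502,-0.36134,+0.11732); r₂ = λ·B[:,1] = (+0.36610,+0.93033,-0.02116)
r₃ = r₁×r₂ = (-0.10150,+0.06252,+0.99287); SVD([r₁ r₂ r₃]) → R = UVᵀ:
  R  [+0.92502 +0.36610 -0.10150]
  R  [-0.36134 +0.93033 +0.06252]
  R  [+0.11732 -0.02116 +0.99287]
t = (+0.07267, -0.08337, +0.45101) m
tr R = 2.848226; θ = arccos((tr R − 1)/2) = 0.392089 rad = 22.465°
axis k = ((R−Rᵀ)₃₂, (R−Rᵀ)₁₃, (R−Rᵀ)₂₁) / (2 sinθ) = (-0.109494, -0.286328, -0.951855)
rvec = θ·k = (-0.042932, -0.112266, -0.373212)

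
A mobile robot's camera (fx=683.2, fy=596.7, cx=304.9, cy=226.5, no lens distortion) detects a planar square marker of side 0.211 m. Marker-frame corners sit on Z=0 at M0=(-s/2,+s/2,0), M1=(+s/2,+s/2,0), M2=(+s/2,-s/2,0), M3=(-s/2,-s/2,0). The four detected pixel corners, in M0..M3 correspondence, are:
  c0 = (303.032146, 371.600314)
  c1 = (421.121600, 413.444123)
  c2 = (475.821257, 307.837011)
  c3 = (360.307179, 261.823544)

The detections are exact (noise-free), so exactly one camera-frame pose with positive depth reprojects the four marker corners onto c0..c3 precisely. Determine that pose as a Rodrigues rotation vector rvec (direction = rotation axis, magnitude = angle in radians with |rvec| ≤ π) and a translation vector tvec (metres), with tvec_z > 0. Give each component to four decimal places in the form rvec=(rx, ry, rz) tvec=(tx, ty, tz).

rvec=(0.0291, -0.2032, 0.4290) tvec=(0.1349, 0.2012, 1.0667)

Intrinsics K: fx=683.2, fy=596.7, cx=304.9, cy=226.5
Marker side s = 0.211 m; corners in marker frame (Z=0):
  M0 = (-0.1055, +0.1055, 0)
  M1 = (+0.1055, +0.1055, 0)
  M2 = (+0.1055, -0.1055, 0)
  M3 = (-0.1055, -0.1055, 0)
Detected image corners:
  c0 = (303.032146, 371.600314) px
  c1 = (421.121600, 413.444123) px
  c2 = (475.821257, 307.837011) px
  c3 = (360.307179, 261.823544) px
Planar DLT: solve 8×8 A·h = b for H (H[2,2]=1):
  H  [+627.33305 -270.61775 +391.27677]
  H  [+272.26524 +505.50556 +339.03594]
  H  [+0.18914 -0.01384 +1.00000]
B = K⁻¹H; ‖b₁‖=0.937473, ‖b₂‖=0.937473; λ = 2/(‖b₁‖+‖b₂‖) = 1.066697, sign → tz>0 ⇒ λ=+1.066697
r₁ = λ·B[:,0] = (+0.88943,+0.41013,+0.20176); r₂ = λ·B[:,1] = (-0.41594,+0.90927,-0.01476)
r₃ = r₁×r₂ = (-0.18951,-0.07079,+0.97932); SVD([r₁ r₂ r₃]) → R = UVᵀ:
  R  [+0.88943 -0.41594 -0.18951]
  R  [+0.41013 +0.90927 -0.07079]
  R  [+0.20176 -0.01476 +0.97932]
t = (+0.13486, +0.20118, +1.06670) m
tr R = 2.778028; θ = arccos((tr R − 1)/2) = 0.475609 rad = 27.250°
axis k = ((R−Rᵀ)₃₂, (R−Rᵀ)₁₃, (R−Rᵀ)₂₁) / (2 sinθ) = (+0.061189, -0.427256, +0.902058)
rvec = θ·k = (+0.029102, -0.203207, +0.429027)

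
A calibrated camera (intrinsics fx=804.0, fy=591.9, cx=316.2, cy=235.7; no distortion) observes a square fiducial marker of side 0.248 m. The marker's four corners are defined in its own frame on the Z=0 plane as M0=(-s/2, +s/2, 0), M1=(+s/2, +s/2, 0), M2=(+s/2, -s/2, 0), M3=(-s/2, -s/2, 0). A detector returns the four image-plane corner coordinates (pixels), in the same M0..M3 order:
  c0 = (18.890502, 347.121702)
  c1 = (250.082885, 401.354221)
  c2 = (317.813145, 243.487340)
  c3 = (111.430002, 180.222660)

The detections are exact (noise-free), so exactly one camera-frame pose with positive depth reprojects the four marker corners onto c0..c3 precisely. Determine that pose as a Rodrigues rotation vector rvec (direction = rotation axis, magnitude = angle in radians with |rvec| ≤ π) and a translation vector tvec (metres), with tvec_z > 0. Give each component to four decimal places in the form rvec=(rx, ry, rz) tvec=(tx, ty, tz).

rvec=(-0.2344, -0.3501, 0.3476) tvec=(-0.1435, 0.0796, 0.8522)

Intrinsics K: fx=804.0, fy=591.9, cx=316.2, cy=235.7
Marker side s = 0.248 m; corners in marker frame (Z=0):
  M0 = (-0.1240, +0.1240, 0)
  M1 = (+0.1240, +0.1240, 0)
  M2 = (+0.1240, -0.1240, 0)
  M3 = (-0.1240, -0.1240, 0)
Detected image corners:
  c0 = (18.890502, 347.121702) px
  c1 = (250.082885, 401.354221) px
  c2 = (317.813145, 243.487340) px
  c3 = (111.430002, 180.222660) px
Planar DLT: solve 8×8 A·h = b for H (H[2,2]=1):
  H  [+940.22017 -378.80227 +180.86743]
  H  [+338.47730 +556.93651 +290.96545]
  H  [+0.34411 -0.33120 +1.00000]
B = K⁻¹H; ‖b₁‖=1.173386, ‖b₂‖=1.173386; λ = 2/(‖b₁‖+‖b₂‖) = 0.852235, sign → tz>0 ⇒ λ=+0.852235
r₁ = λ·B[:,0] = (+0.88129,+0.37057,+0.29326); r₂ = λ·B[:,1] = (-0.29052,+0.91429,-0.28226)
r₃ = r₁×r₂ = (-0.37272,+0.16355,+0.91342); SVD([r₁ r₂ r₃]) → R = UVᵀ:
  R  [+0.88129 -0.29052 -0.37272]
  R  [+0.37057 +0.91429 +0.16355]
  R  [+0.29326 -0.28226 +0.91342]
t = (-0.14345, +0.07957, +0.85223) m
tr R = 2.708999; θ = arccos((tr R − 1)/2) = 0.546210 rad = 31.296°
axis k = ((R−Rᵀ)₃₂, (R−Rᵀ)₁₃, (R−Rᵀ)₂₁) / (2 sinθ) = (-0.429118, -0.641045, +0.636333)
rvec = θ·k = (-0.234388, -0.350145, +0.347572)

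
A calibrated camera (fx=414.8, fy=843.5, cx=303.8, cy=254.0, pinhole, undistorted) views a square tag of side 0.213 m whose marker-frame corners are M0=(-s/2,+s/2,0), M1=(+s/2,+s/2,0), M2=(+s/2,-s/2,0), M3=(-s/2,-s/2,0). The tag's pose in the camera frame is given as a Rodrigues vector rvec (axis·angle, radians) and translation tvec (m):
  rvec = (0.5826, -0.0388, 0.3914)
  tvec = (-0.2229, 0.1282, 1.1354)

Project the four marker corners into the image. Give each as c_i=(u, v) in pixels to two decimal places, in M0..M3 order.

c0=(176.50, 377.60) c1=(247.52, 426.39) c2=(271.66, 318.77) c3=(193.83, 261.68)

Intrinsics K: fx=414.8, fy=843.5, cx=303.8, cy=254.0
Marker side s = 0.213 m; corners in marker frame (Z=0):
  M0 = (-0.1065, +0.1065, 0)
  M1 = (+0.1065, +0.1065, 0)
  M2 = (+0.1065, -0.1065, 0)
  M3 = (-0.1065, -0.1065, 0)
rvec = (0.5826, -0.0388, 0.3914), |rvec| = θ = 0.70294 rad = 40.275°
Rodrigues: sinθ=0.64646, 1−cosθ=0.23705; R = I + sinθ·[k]× + (1−cosθ)·[k]×²:
    [+0.92578 -0.37080 +0.07371]
    [+0.34911 +0.76367 -0.54308]
    [+0.14508 +0.52851 +0.83644]
t = (-0.2229, 0.1282, 1.1354) m
M0: Pc = R·M0+t = (-0.36099, +0.17235, +1.17624); u = 414.8·(-0.36099)/1.17624 + 303.8 = 176.4981, v = 843.5·(+0.17235)/1.17624 + 254.0 = 377.5958
M1: Pc = R·M1+t = (-0.16379, +0.24671, +1.20714); u = 414.8·(-0.16379)/1.20714 + 303.8 = 247.5166, v = 843.5·(+0.24671)/1.20714 + 254.0 = 426.3918
M2: Pc = R·M2+t = (-0.08481, +0.08405, +1.09456); u = 414.8·(-0.08481)/1.09456 + 303.8 = 271.6586, v = 843.5·(+0.08405)/1.09456 + 254.0 = 318.7707
M3: Pc = R·M3+t = (-0.28201, +0.00969, +1.06366); u = 414.8·(-0.28201)/1.06366 + 303.8 = 193.8253, v = 843.5·(+0.00969)/1.06366 + 254.0 = 261.6837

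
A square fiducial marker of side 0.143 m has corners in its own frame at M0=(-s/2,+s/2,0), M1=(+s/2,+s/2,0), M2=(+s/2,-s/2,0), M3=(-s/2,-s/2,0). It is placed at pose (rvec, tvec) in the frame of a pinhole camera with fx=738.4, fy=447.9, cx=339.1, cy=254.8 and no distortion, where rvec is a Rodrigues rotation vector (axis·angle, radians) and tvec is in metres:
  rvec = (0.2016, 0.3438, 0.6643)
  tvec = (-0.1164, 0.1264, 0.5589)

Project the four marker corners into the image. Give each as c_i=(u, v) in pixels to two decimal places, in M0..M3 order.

c0=(80.23, 356.98) c1=(201.87, 435.51) c2=(305.92, 355.08) c3=(168.57, 275.79)

Intrinsics K: fx=738.4, fy=447.9, cx=339.1, cy=254.8
Marker side s = 0.143 m; corners in marker frame (Z=0):
  M0 = (-0.0715, +0.0715, 0)
  M1 = (+0.0715, +0.0715, 0)
  M2 = (+0.0715, -0.0715, 0)
  M3 = (-0.0715, -0.0715, 0)
rvec = (0.2016, 0.3438, 0.6643), |rvec| = θ = 0.77468 rad = 44.386°
Rodrigues: sinθ=0.69949, 1−cosθ=0.28536; R = I + sinθ·[k]× + (1−cosθ)·[k]×²:
    [+0.73397 -0.56686 +0.37411]
    [+0.63278 +0.77084 -0.07344]
    [-0.24675 +0.29063 +0.92447]
t = (-0.1164, 0.1264, 0.5589) m
M0: Pc = R·M0+t = (-0.20941, +0.13627, +0.59732); u = 738.4·(-0.20941)/0.59732 + 339.1 = 80.2316, v = 447.9·(+0.13627)/0.59732 + 254.8 = 356.9829
M1: Pc = R·M1+t = (-0.10445, +0.22676, +0.56204); u = 738.4·(-0.10445)/0.56204 + 339.1 = 201.8716, v = 447.9·(+0.22676)/0.56204 + 254.8 = 435.5092
M2: Pc = R·M2+t = (-0.02339, +0.11653, +0.52048); u = 738.4·(-0.02339)/0.52048 + 339.1 = 305.9159, v = 447.9·(+0.11653)/0.52048 + 254.8 = 355.0790
M3: Pc = R·M3+t = (-0.12835, +0.02604, +0.55576); u = 738.4·(-0.12835)/0.55576 + 339.1 = 168.5739, v = 447.9·(+0.02604)/0.55576 + 254.8 = 275.7870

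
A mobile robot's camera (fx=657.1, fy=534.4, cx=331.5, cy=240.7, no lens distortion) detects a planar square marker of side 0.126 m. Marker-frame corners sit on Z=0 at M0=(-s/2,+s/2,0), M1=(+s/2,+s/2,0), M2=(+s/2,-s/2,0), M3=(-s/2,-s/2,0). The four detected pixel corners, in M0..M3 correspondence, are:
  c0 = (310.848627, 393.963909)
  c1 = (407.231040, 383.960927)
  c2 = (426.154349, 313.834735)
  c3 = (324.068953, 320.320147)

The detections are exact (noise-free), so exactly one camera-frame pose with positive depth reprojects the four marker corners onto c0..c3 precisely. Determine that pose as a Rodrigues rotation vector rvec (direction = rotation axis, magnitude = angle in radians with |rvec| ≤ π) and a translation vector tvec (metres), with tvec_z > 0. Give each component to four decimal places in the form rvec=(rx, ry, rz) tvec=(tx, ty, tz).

rvec=(0.4387, -0.3514, 0.0557) tvec=(0.0429, 0.1630, 0.7681)

Intrinsics K: fx=657.1, fy=534.4, cx=331.5, cy=240.7
Marker side s = 0.126 m; corners in marker frame (Z=0):
  M0 = (-0.0630, +0.0630, 0)
  M1 = (+0.0630, +0.0630, 0)
  M2 = (+0.0630, -0.0630, 0)
  M3 = (-0.0630, -0.0630, 0)
Detected image corners:
  c0 = (310.848627, 393.963909) px
  c1 = (407.231040, 383.960927) px
  c2 = (426.154349, 313.834735) px
  c3 = (324.068953, 320.320147) px
Planar DLT: solve 8×8 A·h = b for H (H[2,2]=1):
  H  [+951.63712 +65.92750 +368.21156]
  H  [+92.61406 +756.80943 +354.10080]
  H  [+0.44901 +0.52883 +1.00000]
B = K⁻¹H; ‖b₁‖=1.301937, ‖b₂‖=1.301937; λ = 2/(‖b₁‖+‖b₂‖) = 0.768086, sign → tz>0 ⇒ λ=+0.768086
r₁ = λ·B[:,0] = (+0.93838,-0.02222,+0.34488); r₂ = λ·B[:,1] = (-0.12786,+0.90480,+0.40619)
r₃ = r₁×r₂ = (-0.32107,-0.42526,+0.84621); SVD([r₁ r₂ r₃]) → R = UVᵀ:
  R  [+0.93838 -0.12786 -0.32107]
  R  [-0.02222 +0.90480 -0.42526]
  R  [+0.34488 +0.40619 +0.84621]
t = (+0.04291, +0.16299, +0.76809) m
tr R = 2.689393; θ = arccos((tr R − 1)/2) = 0.564798 rad = 32.361°
axis k = ((R−Rᵀ)₃₂, (R−Rᵀ)₁₃, (R−Rᵀ)₂₁) / (2 sinθ) = (+0.776696, -0.622099, +0.098676)
rvec = θ·k = (+0.438676, -0.351360, +0.055732)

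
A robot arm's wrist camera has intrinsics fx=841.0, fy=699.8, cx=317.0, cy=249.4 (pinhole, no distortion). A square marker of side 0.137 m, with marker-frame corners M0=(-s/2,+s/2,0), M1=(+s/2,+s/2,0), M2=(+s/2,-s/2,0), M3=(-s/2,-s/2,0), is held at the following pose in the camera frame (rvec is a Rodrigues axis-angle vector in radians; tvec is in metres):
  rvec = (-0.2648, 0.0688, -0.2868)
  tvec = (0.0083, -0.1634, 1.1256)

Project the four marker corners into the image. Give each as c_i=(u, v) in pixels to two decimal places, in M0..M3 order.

Intrinsics K: fx=841.0, fy=699.8, cx=317.0, cy=249.4
Marker side s = 0.137 m; corners in marker frame (Z=0):
  M0 = (-0.0685, +0.0685, 0)
  M1 = (+0.0685, +0.0685, 0)
  M2 = (+0.0685, -0.0685, 0)
  M3 = (-0.0685, -0.0685, 0)
rvec = (-0.2648, 0.0688, -0.2868), |rvec| = θ = 0.39637 rad = 22.710°
Rodrigues: sinθ=0.38607, 1−cosθ=0.07753; R = I + sinθ·[k]× + (1−cosθ)·[k]×²:
    [+0.95707 +0.27036 +0.10449]
    [-0.28834 +0.92481 +0.24818]
    [-0.02953 -0.26766 +0.96306]
t = (0.0083, -0.1634, 1.1256) m
M0: Pc = R·M0+t = (-0.03874, -0.08030, +1.10929); u = 841.0·(-0.03874)/1.10929 + 317.0 = 287.6296, v = 699.8·(-0.08030)/1.10929 + 249.4 = 198.7426
M1: Pc = R·M1+t = (+0.09238, -0.11980, +1.10524); u = 841.0·(+0.09238)/1.10524 + 317.0 = 387.2930, v = 699.8·(-0.11980)/1.10524 + 249.4 = 173.5456
M2: Pc = R·M2+t = (+0.05534, -0.24650, +1.14191); u = 841.0·(+0.05534)/1.14191 + 317.0 = 357.7570, v = 699.8·(-0.24650)/1.14191 + 249.4 = 98.3366
M3: Pc = R·M3+t = (-0.07578, -0.20700, +1.14596); u = 841.0·(-0.07578)/1.14596 + 317.0 = 261.3870, v = 699.8·(-0.20700)/1.14596 + 249.4 = 122.9929

c0=(287.63, 198.74) c1=(387.29, 173.55) c2=(357.76, 98.34) c3=(261.39, 122.99)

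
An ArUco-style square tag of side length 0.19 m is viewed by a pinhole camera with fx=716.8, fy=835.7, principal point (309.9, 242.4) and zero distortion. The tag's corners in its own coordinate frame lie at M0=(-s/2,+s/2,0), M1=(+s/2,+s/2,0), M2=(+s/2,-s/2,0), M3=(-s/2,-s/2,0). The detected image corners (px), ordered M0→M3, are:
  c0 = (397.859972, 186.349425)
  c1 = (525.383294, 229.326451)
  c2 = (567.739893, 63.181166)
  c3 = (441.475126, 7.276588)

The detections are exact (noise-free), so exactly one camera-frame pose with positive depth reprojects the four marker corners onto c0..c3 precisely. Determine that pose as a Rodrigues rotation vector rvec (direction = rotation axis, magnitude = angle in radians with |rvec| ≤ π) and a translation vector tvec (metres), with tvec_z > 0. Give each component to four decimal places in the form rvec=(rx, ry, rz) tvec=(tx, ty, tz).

Intrinsics K: fx=716.8, fy=835.7, cx=309.9, cy=242.4
Marker side s = 0.19 m; corners in marker frame (Z=0):
  M0 = (-0.0950, +0.0950, 0)
  M1 = (+0.0950, +0.0950, 0)
  M2 = (+0.0950, -0.0950, 0)
  M3 = (-0.0950, -0.0950, 0)
Detected image corners:
  c0 = (397.859972, 186.349425) px
  c1 = (525.383294, 229.326451) px
  c2 = (567.739893, 63.181166) px
  c3 = (441.475126, 7.276588) px
Planar DLT: solve 8×8 A·h = b for H (H[2,2]=1):
  H  [+848.06374 -190.30739 +485.21113]
  H  [+305.30089 +916.27355 +123.01710]
  H  [+0.37295 +0.07414 +1.00000]
B = K⁻¹H; ‖b₁‖=1.117794, ‖b₂‖=1.117794; λ = 2/(‖b₁‖+‖b₂‖) = 0.894619, sign → tz>0 ⇒ λ=+0.894619
r₁ = λ·B[:,0] = (+0.91420,+0.23005,+0.33365); r₂ = λ·B[:,1] = (-0.26619,+0.96164,+0.06632)
r₃ = r₁×r₂ = (-0.30559,-0.14945,+0.94036); SVD([r₁ r₂ r₃]) → R = UVᵀ:
  R  [+0.91420 -0.26619 -0.30559]
  R  [+0.23005 +0.96164 -0.14945]
  R  [+0.33365 +0.06632 +0.94036]
t = (+0.21880, -0.12780, +0.89462) m
tr R = 2.816195; θ = arccos((tr R − 1)/2) = 0.432078 rad = 24.756°
axis k = ((R−Rᵀ)₃₂, (R−Rᵀ)₁₃, (R−Rᵀ)₂₁) / (2 sinθ) = (+0.257633, -0.763251, +0.592514)
rvec = θ·k = (+0.111318, -0.329784, +0.256012)

rvec=(0.1113, -0.3298, 0.2560) tvec=(0.2188, -0.1278, 0.8946)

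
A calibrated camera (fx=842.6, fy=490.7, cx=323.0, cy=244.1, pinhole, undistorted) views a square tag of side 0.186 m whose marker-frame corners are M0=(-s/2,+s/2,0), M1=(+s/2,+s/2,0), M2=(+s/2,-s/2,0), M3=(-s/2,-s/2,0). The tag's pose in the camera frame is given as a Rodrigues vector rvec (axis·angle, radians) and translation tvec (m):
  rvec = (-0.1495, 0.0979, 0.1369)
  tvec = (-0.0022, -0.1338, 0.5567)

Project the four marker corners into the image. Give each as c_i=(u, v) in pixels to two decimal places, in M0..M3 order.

Intrinsics K: fx=842.6, fy=490.7, cx=323.0, cy=244.1
Marker side s = 0.186 m; corners in marker frame (Z=0):
  M0 = (-0.0930, +0.0930, 0)
  M1 = (+0.0930, +0.0930, 0)
  M2 = (+0.0930, -0.0930, 0)
  M3 = (-0.0930, -0.0930, 0)
rvec = (-0.1495, 0.0979, 0.1369), |rvec| = θ = 0.22511 rad = 12.898°
Rodrigues: sinθ=0.22322, 1−cosθ=0.02523; R = I + sinθ·[k]× + (1−cosθ)·[k]×²:
    [+0.98590 -0.14303 +0.08689]
    [+0.12846 +0.97954 +0.15491]
    [-0.10727 -0.14157 +0.98410]
t = (-0.0022, -0.1338, 0.5567) m
M0: Pc = R·M0+t = (-0.10719, -0.05465, +0.55351); u = 842.6·(-0.10719)/0.55351 + 323.0 = 159.8254, v = 490.7·(-0.05465)/0.55351 + 244.1 = 195.6519
M1: Pc = R·M1+t = (+0.07619, -0.03076, +0.53356); u = 842.6·(+0.07619)/0.53356 + 323.0 = 443.3139, v = 490.7·(-0.03076)/0.53356 + 244.1 = 215.8145
M2: Pc = R·M2+t = (+0.10279, -0.21295, +0.55989); u = 842.6·(+0.10279)/0.55989 + 323.0 = 477.6934, v = 490.7·(-0.21295)/0.55989 + 244.1 = 57.4655
M3: Pc = R·M3+t = (-0.08059, -0.23684, +0.57984); u = 842.6·(-0.08059)/0.57984 + 323.0 = 205.8956, v = 490.7·(-0.23684)/0.57984 + 244.1 = 43.6670

c0=(159.83, 195.65) c1=(443.31, 215.81) c2=(477.69, 57.47) c3=(205.90, 43.67)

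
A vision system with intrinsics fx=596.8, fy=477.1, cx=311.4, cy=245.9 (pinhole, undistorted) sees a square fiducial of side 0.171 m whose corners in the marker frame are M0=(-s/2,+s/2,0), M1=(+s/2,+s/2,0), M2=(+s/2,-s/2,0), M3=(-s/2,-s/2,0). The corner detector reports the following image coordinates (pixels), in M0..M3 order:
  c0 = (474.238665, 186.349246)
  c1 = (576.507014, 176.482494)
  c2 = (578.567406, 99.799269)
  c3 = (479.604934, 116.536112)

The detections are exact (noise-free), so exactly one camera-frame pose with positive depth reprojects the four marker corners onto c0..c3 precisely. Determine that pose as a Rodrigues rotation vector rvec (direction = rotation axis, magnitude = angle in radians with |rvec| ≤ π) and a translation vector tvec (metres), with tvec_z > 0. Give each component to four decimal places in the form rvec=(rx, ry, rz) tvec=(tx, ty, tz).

Intrinsics K: fx=596.8, fy=477.1, cx=311.4, cy=245.9
Marker side s = 0.171 m; corners in marker frame (Z=0):
  M0 = (-0.0855, +0.0855, 0)
  M1 = (+0.0855, +0.0855, 0)
  M2 = (+0.0855, -0.0855, 0)
  M3 = (-0.0855, -0.0855, 0)
Detected image corners:
  c0 = (474.238665, 186.349246) px
  c1 = (576.507014, 176.482494) px
  c2 = (578.567406, 99.799269) px
  c3 = (479.604934, 116.536112) px
Planar DLT: solve 8×8 A·h = b for H (H[2,2]=1):
  H  [+278.56483 -134.93269 +524.73720]
  H  [-163.19470 +396.38390 +144.45622]
  H  [-0.58732 -0.21382 +1.00000]
B = K⁻¹H; ‖b₁‖=0.971782, ‖b₂‖=0.971782; λ = 2/(‖b₁‖+‖b₂‖) = 1.029038, sign → tz>0 ⇒ λ=+1.029038
r₁ = λ·B[:,0] = (+0.79567,-0.04049,-0.60437); r₂ = λ·B[:,1] = (-0.11785,+0.96835,-0.22003)
r₃ = r₁×r₂ = (+0.59415,+0.24630,+0.76571); SVD([r₁ r₂ r₃]) → R = UVᵀ:
  R  [+0.79567 -0.11785 +0.59415]
  R  [-0.04049 +0.96835 +0.24630]
  R  [-0.60437 -0.22003 +0.76571]
t = (+0.36785, -0.21880, +1.02904) m
tr R = 2.529733; θ = arccos((tr R − 1)/2) = 0.699962 rad = 40.105°
axis k = ((R−Rᵀ)₃₂, (R−Rᵀ)₁₃, (R−Rᵀ)₂₁) / (2 sinθ) = (-0.361948, +0.930263, +0.060046)
rvec = θ·k = (-0.253350, +0.651149, +0.042030)

rvec=(-0.2533, 0.6511, 0.0420) tvec=(0.3678, -0.2188, 1.0290)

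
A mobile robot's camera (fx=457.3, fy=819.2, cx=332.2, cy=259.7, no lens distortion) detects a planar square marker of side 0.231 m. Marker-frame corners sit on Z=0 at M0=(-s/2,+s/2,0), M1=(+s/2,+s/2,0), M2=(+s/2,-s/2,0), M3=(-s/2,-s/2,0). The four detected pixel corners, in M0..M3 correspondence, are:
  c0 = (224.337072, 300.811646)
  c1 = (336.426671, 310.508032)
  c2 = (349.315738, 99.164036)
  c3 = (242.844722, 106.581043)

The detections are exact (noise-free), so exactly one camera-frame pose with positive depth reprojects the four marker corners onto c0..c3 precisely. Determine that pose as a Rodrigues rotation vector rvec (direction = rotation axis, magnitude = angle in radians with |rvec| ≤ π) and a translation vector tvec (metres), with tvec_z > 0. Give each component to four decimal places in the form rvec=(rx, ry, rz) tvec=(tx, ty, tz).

Intrinsics K: fx=457.3, fy=819.2, cx=332.2, cy=259.7
Marker side s = 0.231 m; corners in marker frame (Z=0):
  M0 = (-0.1155, +0.1155, 0)
  M1 = (+0.1155, +0.1155, 0)
  M2 = (+0.1155, -0.1155, 0)
  M3 = (-0.1155, -0.1155, 0)
Detected image corners:
  c0 = (224.337072, 300.811646) px
  c1 = (336.426671, 310.508032) px
  c2 = (349.315738, 99.164036) px
  c3 = (242.844722, 106.581043) px
Planar DLT: solve 8×8 A·h = b for H (H[2,2]=1):
  H  [+367.83510 -147.68424 +286.18439]
  H  [-70.55083 +820.17191 +201.02370]
  H  [-0.36378 -0.27483 +1.00000]
B = K⁻¹H; ‖b₁‖=1.129230, ‖b₂‖=1.129230; λ = 2/(‖b₁‖+‖b₂‖) = 0.885559, sign → tz>0 ⇒ λ=+0.885559
r₁ = λ·B[:,0] = (+0.94633,+0.02586,-0.32215); r₂ = λ·B[:,1] = (-0.10919,+0.96377,-0.24338)
r₃ = r₁×r₂ = (+0.30418,+0.26549,+0.91487); SVD([r₁ r₂ r₃]) → R = UVᵀ:
  R  [+0.94633 -0.10919 +0.30418]
  R  [+0.02586 +0.96377 +0.26549]
  R  [-0.32215 -0.24338 +0.91487]
t = (-0.08911, -0.06343, +0.88556) m
tr R = 2.824969; θ = arccos((tr R − 1)/2) = 0.421480 rad = 24.149°
axis k = ((R−Rᵀ)₃₂, (R−Rᵀ)₁₃, (R−Rᵀ)₂₁) / (2 sinθ) = (-0.621925, +0.765484, +0.165054)
rvec = θ·k = (-0.262129, +0.322637, +0.069567)

rvec=(-0.2621, 0.3226, 0.0696) tvec=(-0.0891, -0.0634, 0.8856)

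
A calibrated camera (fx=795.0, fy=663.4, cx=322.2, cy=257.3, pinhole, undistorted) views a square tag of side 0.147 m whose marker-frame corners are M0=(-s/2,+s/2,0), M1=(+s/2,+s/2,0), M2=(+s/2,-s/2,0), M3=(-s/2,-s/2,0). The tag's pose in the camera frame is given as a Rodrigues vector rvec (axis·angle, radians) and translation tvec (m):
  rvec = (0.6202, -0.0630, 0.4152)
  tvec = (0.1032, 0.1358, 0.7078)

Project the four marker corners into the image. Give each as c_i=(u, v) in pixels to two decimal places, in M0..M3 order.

c0=(329.52, 404.76) c1=(469.81, 445.58) c2=(555.41, 362.78) c3=(401.21, 313.55)

Intrinsics K: fx=795.0, fy=663.4, cx=322.2, cy=257.3
Marker side s = 0.147 m; corners in marker frame (Z=0):
  M0 = (-0.0735, +0.0735, 0)
  M1 = (+0.0735, +0.0735, 0)
  M2 = (+0.0735, -0.0735, 0)
  M3 = (-0.0735, -0.0735, 0)
rvec = (0.6202, -0.0630, 0.4152), |rvec| = θ = 0.74900 rad = 42.915°
Rodrigues: sinθ=0.68091, 1−cosθ=0.26763; R = I + sinθ·[k]× + (1−cosθ)·[k]×²:
    [+0.91587 -0.39609 +0.06557]
    [+0.35881 +0.73426 -0.57629]
    [+0.18012 +0.55134 +0.81461]
t = (0.1032, 0.1358, 0.7078) m
M0: Pc = R·M0+t = (+0.00677, +0.16340, +0.73508); u = 795.0·(+0.00677)/0.73508 + 322.2 = 329.5229, v = 663.4·(+0.16340)/0.73508 + 257.3 = 404.7613
M1: Pc = R·M1+t = (+0.14140, +0.21614, +0.76156); u = 795.0·(+0.14140)/0.76156 + 322.2 = 469.8120, v = 663.4·(+0.21614)/0.76156 + 257.3 = 445.5813
M2: Pc = R·M2+t = (+0.19963, +0.10820, +0.68052); u = 795.0·(+0.19963)/0.68052 + 322.2 = 555.4130, v = 663.4·(+0.10820)/0.68052 + 257.3 = 362.7832
M3: Pc = R·M3+t = (+0.06500, +0.05546, +0.65404); u = 795.0·(+0.06500)/0.65404 + 322.2 = 401.2051, v = 663.4·(+0.05546)/0.65404 + 257.3 = 313.5530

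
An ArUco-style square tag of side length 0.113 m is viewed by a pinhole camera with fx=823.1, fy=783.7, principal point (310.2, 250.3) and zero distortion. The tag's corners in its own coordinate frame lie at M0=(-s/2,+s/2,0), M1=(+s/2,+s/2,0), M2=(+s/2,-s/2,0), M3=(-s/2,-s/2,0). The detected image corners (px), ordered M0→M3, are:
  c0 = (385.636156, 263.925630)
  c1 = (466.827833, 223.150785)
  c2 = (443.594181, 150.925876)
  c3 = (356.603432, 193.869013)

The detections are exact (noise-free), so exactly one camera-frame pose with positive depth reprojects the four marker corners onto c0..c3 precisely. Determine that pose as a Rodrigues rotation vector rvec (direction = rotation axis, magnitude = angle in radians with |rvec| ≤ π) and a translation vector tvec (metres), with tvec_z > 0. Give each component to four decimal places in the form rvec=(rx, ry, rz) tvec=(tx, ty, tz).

rvec=(0.5768, -0.2152, -0.4438) tvec=(0.1219, -0.0510, 0.9689)

Intrinsics K: fx=823.1, fy=783.7, cx=310.2, cy=250.3
Marker side s = 0.113 m; corners in marker frame (Z=0):
  M0 = (-0.0565, +0.0565, 0)
  M1 = (+0.0565, +0.0565, 0)
  M2 = (+0.0565, -0.0565, 0)
  M3 = (-0.0565, -0.0565, 0)
Detected image corners:
  c0 = (385.636156, 263.925630) px
  c1 = (466.827833, 223.150785) px
  c2 = (443.594181, 150.925876) px
  c3 = (356.603432, 193.869013) px
Planar DLT: solve 8×8 A·h = b for H (H[2,2]=1):
  H  [+774.53303 +473.60403 +413.77808]
  H  [-354.40395 +751.64122 +209.05780]
  H  [+0.07555 +0.58680 +1.00000]
B = K⁻¹H; ‖b₁‖=1.032140, ‖b₂‖=1.032140; λ = 2/(‖b₁‖+‖b₂‖) = 0.968861, sign → tz>0 ⇒ λ=+0.968861
r₁ = λ·B[:,0] = (+0.88411,-0.46151,+0.07320); r₂ = λ·B[:,1] = (+0.34321,+0.74765,+0.56853)
r₃ = r₁×r₂ = (-0.31711,-0.47752,+0.81940); SVD([r₁ r₂ r₃]) → R = UVᵀ:
  R  [+0.88411 +0.34321 -0.31711]
  R  [-0.46151 +0.74765 -0.47752]
  R  [+0.07320 +0.56853 +0.81940]
t = (+0.12192, -0.05099, +0.96886) m
tr R = 2.451157; θ = arccos((tr R − 1)/2) = 0.758921 rad = 43.483°
axis k = ((R−Rᵀ)₃₂, (R−Rᵀ)₁₃, (R−Rᵀ)₂₁) / (2 sinθ) = (+0.760057, -0.283594, -0.584712)
rvec = θ·k = (+0.576823, -0.215225, -0.443751)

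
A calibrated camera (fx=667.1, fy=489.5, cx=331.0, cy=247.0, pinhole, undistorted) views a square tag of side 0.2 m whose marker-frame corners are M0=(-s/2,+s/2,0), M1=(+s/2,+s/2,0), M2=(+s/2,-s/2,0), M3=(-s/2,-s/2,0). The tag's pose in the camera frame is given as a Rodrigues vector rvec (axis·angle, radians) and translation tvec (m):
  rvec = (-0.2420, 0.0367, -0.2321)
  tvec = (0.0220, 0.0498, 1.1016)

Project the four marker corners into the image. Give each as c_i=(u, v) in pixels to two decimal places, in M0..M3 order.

Intrinsics K: fx=667.1, fy=489.5, cx=331.0, cy=247.0
Marker side s = 0.2 m; corners in marker frame (Z=0):
  M0 = (-0.1000, +0.1000, 0)
  M1 = (+0.1000, +0.1000, 0)
  M2 = (+0.1000, -0.1000, 0)
  M3 = (-0.1000, -0.1000, 0)
rvec = (-0.2420, 0.0367, -0.2321), |rvec| = θ = 0.33731 rad = 19.327°
Rodrigues: sinθ=0.33095, 1−cosθ=0.05635; R = I + sinθ·[k]× + (1−cosθ)·[k]×²:
    [+0.97265 +0.22332 +0.06383]
    [-0.23212 +0.94431 +0.23322]
    [-0.00819 -0.24166 +0.97033]
t = (0.0220, 0.0498, 1.1016) m
M0: Pc = R·M0+t = (-0.05293, +0.16744, +1.07825); u = 667.1·(-0.05293)/1.07825 + 331.0 = 298.2513, v = 489.5·(+0.16744)/1.07825 + 247.0 = 323.0152
M1: Pc = R·M1+t = (+0.14160, +0.12102, +1.07662); u = 667.1·(+0.14160)/1.07662 + 331.0 = 418.7377, v = 489.5·(+0.12102)/1.07662 + 247.0 = 302.0232
M2: Pc = R·M2+t = (+0.09693, -0.06784, +1.12495); u = 667.1·(+0.09693)/1.12495 + 331.0 = 388.4817, v = 489.5·(-0.06784)/1.12495 + 247.0 = 217.4791
M3: Pc = R·M3+t = (-0.09760, -0.02142, +1.12658); u = 667.1·(-0.09760)/1.12658 + 331.0 = 273.2081, v = 489.5·(-0.02142)/1.12658 + 247.0 = 237.6934

c0=(298.25, 323.02) c1=(418.74, 302.02) c2=(388.48, 217.48) c3=(273.21, 237.69)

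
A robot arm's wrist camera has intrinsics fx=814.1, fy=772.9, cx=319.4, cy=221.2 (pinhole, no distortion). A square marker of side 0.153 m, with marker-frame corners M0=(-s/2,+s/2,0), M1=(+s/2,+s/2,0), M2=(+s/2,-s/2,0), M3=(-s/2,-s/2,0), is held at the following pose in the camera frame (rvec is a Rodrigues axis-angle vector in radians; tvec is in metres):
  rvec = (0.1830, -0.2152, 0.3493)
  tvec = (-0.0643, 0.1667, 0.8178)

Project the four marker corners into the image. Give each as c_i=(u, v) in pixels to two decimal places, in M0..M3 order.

c0=(156.84, 424.40) c1=(298.79, 460.06) c2=(352.13, 333.94) c3=(208.80, 291.45)

Intrinsics K: fx=814.1, fy=772.9, cx=319.4, cy=221.2
Marker side s = 0.153 m; corners in marker frame (Z=0):
  M0 = (-0.0765, +0.0765, 0)
  M1 = (+0.0765, +0.0765, 0)
  M2 = (+0.0765, -0.0765, 0)
  M3 = (-0.0765, -0.0765, 0)
rvec = (0.1830, -0.2152, 0.3493), |rvec| = θ = 0.44923 rad = 25.739°
Rodrigues: sinθ=0.43428, 1−cosθ=0.09922; R = I + sinθ·[k]× + (1−cosθ)·[k]×²:
    [+0.91725 -0.35703 -0.17661]
    [+0.31831 +0.92355 -0.21386]
    [+0.23946 +0.13995 +0.96077]
t = (-0.0643, 0.1667, 0.8178) m
M0: Pc = R·M0+t = (-0.16178, +0.21300, +0.81019); u = 814.1·(-0.16178)/0.81019 + 319.4 = 156.8366, v = 772.9·(+0.21300)/0.81019 + 221.2 = 424.3980
M1: Pc = R·M1+t = (-0.02144, +0.26170, +0.84682); u = 814.1·(-0.02144)/0.84682 + 319.4 = 298.7850, v = 772.9·(+0.26170)/0.84682 + 221.2 = 460.0563
M2: Pc = R·M2+t = (+0.03318, +0.12040, +0.82541); u = 814.1·(+0.03318)/0.82541 + 319.4 = 352.1274, v = 772.9·(+0.12040)/0.82541 + 221.2 = 333.9392
M3: Pc = R·M3+t = (-0.10716, +0.07170, +0.78878); u = 814.1·(-0.10716)/0.78878 + 319.4 = 208.8032, v = 772.9·(+0.07170)/0.78878 + 221.2 = 291.4550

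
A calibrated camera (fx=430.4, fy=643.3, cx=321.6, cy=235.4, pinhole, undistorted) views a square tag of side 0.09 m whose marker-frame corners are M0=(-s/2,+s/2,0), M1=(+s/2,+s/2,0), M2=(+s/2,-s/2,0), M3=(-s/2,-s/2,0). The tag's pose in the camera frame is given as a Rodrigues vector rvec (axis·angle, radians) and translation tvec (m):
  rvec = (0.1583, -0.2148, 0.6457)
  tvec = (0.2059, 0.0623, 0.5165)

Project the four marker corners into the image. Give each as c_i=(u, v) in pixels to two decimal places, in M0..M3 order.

Intrinsics K: fx=430.4, fy=643.3, cx=321.6, cy=235.4
Marker side s = 0.09 m; corners in marker frame (Z=0):
  M0 = (-0.0450, +0.0450, 0)
  M1 = (+0.0450, +0.0450, 0)
  M2 = (+0.0450, -0.0450, 0)
  M3 = (-0.0450, -0.0450, 0)
rvec = (0.1583, -0.2148, 0.6457), |rvec| = θ = 0.69866 rad = 40.030°
Rodrigues: sinθ=0.64319, 1−cosθ=0.23430; R = I + sinθ·[k]× + (1−cosθ)·[k]×²:
    [+0.77773 -0.61076 -0.14868]
    [+0.57812 +0.78785 -0.21231]
    [+0.24681 +0.07916 +0.96583]
t = (0.2059, 0.0623, 0.5165) m
M0: Pc = R·M0+t = (+0.14342, +0.07174, +0.50896); u = 430.4·(+0.14342)/0.50896 + 321.6 = 442.8818, v = 643.3·(+0.07174)/0.50896 + 235.4 = 326.0741
M1: Pc = R·M1+t = (+0.21341, +0.12377, +0.53117); u = 430.4·(+0.21341)/0.53117 + 321.6 = 494.5269, v = 643.3·(+0.12377)/0.53117 + 235.4 = 385.2964
M2: Pc = R·M2+t = (+0.26838, +0.05286, +0.52404); u = 430.4·(+0.26838)/0.52404 + 321.6 = 542.0235, v = 643.3·(+0.05286)/0.52404 + 235.4 = 300.2916
M3: Pc = R·M3+t = (+0.19839, +0.00083, +0.50183); u = 430.4·(+0.19839)/0.50183 + 321.6 = 491.7476, v = 643.3·(+0.00083)/0.50183 + 235.4 = 236.4659

c0=(442.88, 326.07) c1=(494.53, 385.30) c2=(542.02, 300.29) c3=(491.75, 236.47)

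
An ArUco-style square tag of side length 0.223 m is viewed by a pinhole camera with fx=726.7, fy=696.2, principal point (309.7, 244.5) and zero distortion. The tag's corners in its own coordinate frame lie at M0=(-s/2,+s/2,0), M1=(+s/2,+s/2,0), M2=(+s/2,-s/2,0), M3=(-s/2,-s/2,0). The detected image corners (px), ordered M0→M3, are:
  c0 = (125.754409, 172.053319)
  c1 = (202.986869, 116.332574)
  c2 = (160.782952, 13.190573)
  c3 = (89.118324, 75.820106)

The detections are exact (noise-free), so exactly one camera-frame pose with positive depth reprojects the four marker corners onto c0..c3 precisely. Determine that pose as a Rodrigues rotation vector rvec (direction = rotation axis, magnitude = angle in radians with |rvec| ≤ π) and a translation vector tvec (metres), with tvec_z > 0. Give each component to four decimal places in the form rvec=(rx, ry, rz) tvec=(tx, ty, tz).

Intrinsics K: fx=726.7, fy=696.2, cx=309.7, cy=244.5
Marker side s = 0.223 m; corners in marker frame (Z=0):
  M0 = (-0.1115, +0.1115, 0)
  M1 = (+0.1115, +0.1115, 0)
  M2 = (+0.1115, -0.1115, 0)
  M3 = (-0.1115, -0.1115, 0)
Detected image corners:
  c0 = (125.754409, 172.053319) px
  c1 = (202.986869, 116.332574) px
  c2 = (160.782952, 13.190573) px
  c3 = (89.118324, 75.820106) px
Planar DLT: solve 8×8 A·h = b for H (H[2,2]=1):
  H  [+277.55091 +157.43057 +142.76492]
  H  [-302.18467 +434.09756 +94.90664]
  H  [-0.38793 -0.12996 +1.00000]
B = K⁻¹H; ‖b₁‖=0.733943, ‖b₂‖=0.733943; λ = 2/(‖b₁‖+‖b₂‖) = 1.362503, sign → tz>0 ⇒ λ=+1.362503
r₁ = λ·B[:,0] = (+0.74564,-0.40577,-0.52856); r₂ = λ·B[:,1] = (+0.37064,+0.91174,-0.17708)
r₃ = r₁×r₂ = (+0.55376,-0.06387,+0.83022); SVD([r₁ r₂ r₃]) → R = UVᵀ:
  R  [+0.74564 +0.37064 +0.55376]
  R  [-0.40577 +0.91174 -0.06387]
  R  [-0.52856 -0.17708 +0.83022]
t = (-0.31299, -0.29276, +1.36250) m
tr R = 2.487608; θ = arccos((tr R − 1)/2) = 0.732053 rad = 41.944°
axis k = ((R−Rᵀ)₃₂, (R−Rᵀ)₁₃, (R−Rᵀ)₂₁) / (2 sinθ) = (-0.084689, +0.809633, -0.580794)
rvec = θ·k = (-0.061997, +0.592694, -0.425172)

rvec=(-0.0620, 0.5927, -0.4252) tvec=(-0.3130, -0.2928, 1.3625)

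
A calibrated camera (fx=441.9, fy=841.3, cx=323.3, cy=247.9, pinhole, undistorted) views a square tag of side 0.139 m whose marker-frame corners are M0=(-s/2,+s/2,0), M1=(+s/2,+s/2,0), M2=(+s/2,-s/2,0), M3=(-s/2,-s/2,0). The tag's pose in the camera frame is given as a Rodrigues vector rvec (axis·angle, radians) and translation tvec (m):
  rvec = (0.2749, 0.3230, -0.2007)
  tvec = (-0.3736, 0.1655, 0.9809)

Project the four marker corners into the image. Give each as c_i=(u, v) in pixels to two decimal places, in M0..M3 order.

c0=(140.72, 446.94) c1=(190.51, 438.56) c2=(170.47, 327.94) c3=(120.00, 341.86)

Intrinsics K: fx=441.9, fy=841.3, cx=323.3, cy=247.9
Marker side s = 0.139 m; corners in marker frame (Z=0):
  M0 = (-0.0695, +0.0695, 0)
  M1 = (+0.0695, +0.0695, 0)
  M2 = (+0.0695, -0.0695, 0)
  M3 = (-0.0695, -0.0695, 0)
rvec = (0.2749, 0.3230, -0.2007), |rvec| = θ = 0.46923 rad = 26.885°
Rodrigues: sinθ=0.45220, 1−cosθ=0.10808; R = I + sinθ·[k]× + (1−cosθ)·[k]×²:
    [+0.92901 +0.23700 +0.28419]
    [-0.14983 +0.94313 -0.29675]
    [-0.33836 +0.23310 +0.91169]
t = (-0.3736, 0.1655, 0.9809) m
M0: Pc = R·M0+t = (-0.42169, +0.24146, +1.02062); u = 441.9·(-0.42169)/1.02062 + 323.3 = 140.7174, v = 841.3·(+0.24146)/1.02062 + 247.9 = 446.9373
M1: Pc = R·M1+t = (-0.29256, +0.22063, +0.97358); u = 441.9·(-0.29256)/0.97358 + 323.3 = 190.5091, v = 841.3·(+0.22063)/0.97358 + 247.9 = 438.5561
M2: Pc = R·M2+t = (-0.32551, +0.08954, +0.94118); u = 441.9·(-0.32551)/0.94118 + 323.3 = 170.4703, v = 841.3·(+0.08954)/0.94118 + 247.9 = 327.9370
M3: Pc = R·M3+t = (-0.45464, +0.11037, +0.98822); u = 441.9·(-0.45464)/0.98822 + 323.3 = 119.9997, v = 841.3·(+0.11037)/0.98822 + 247.9 = 341.8577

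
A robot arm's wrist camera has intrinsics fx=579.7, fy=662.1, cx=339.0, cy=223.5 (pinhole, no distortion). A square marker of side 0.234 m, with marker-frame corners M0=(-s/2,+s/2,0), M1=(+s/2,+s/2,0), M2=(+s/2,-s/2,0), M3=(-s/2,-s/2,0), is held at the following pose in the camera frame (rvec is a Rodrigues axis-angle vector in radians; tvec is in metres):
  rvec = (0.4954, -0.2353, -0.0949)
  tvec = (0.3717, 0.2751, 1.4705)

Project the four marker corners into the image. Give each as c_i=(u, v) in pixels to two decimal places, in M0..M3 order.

Intrinsics K: fx=579.7, fy=662.1, cx=339.0, cy=223.5
Marker side s = 0.234 m; corners in marker frame (Z=0):
  M0 = (-0.1170, +0.1170, 0)
  M1 = (+0.1170, +0.1170, 0)
  M2 = (+0.1170, -0.1170, 0)
  M3 = (-0.1170, -0.1170, 0)
rvec = (0.4954, -0.2353, -0.0949), |rvec| = θ = 0.55659 rad = 31.890°
Rodrigues: sinθ=0.52829, 1−cosθ=0.15094; R = I + sinθ·[k]× + (1−cosθ)·[k]×²:
    [+0.96864 +0.03328 -0.24624]
    [-0.14687 +0.87604 -0.45933]
    [+0.20043 +0.48109 +0.85345]
t = (0.3717, 0.2751, 1.4705) m
M0: Pc = R·M0+t = (+0.26226, +0.39478, +1.50334); u = 579.7·(+0.26226)/1.50334 + 339.0 = 440.1310, v = 662.1·(+0.39478)/1.50334 + 223.5 = 397.3691
M1: Pc = R·M1+t = (+0.48892, +0.36041, +1.55024); u = 579.7·(+0.48892)/1.55024 + 339.0 = 521.8296, v = 662.1·(+0.36041)/1.55024 + 223.5 = 377.4306
M2: Pc = R·M2+t = (+0.48114, +0.15542, +1.43766); u = 579.7·(+0.48114)/1.43766 + 339.0 = 533.0058, v = 662.1·(+0.15542)/1.43766 + 223.5 = 295.0770
M3: Pc = R·M3+t = (+0.25448, +0.18979, +1.39076); u = 579.7·(+0.25448)/1.39076 + 339.0 = 445.0711, v = 662.1·(+0.18979)/1.39076 + 223.5 = 313.8522

c0=(440.13, 397.37) c1=(521.83, 377.43) c2=(533.01, 295.08) c3=(445.07, 313.85)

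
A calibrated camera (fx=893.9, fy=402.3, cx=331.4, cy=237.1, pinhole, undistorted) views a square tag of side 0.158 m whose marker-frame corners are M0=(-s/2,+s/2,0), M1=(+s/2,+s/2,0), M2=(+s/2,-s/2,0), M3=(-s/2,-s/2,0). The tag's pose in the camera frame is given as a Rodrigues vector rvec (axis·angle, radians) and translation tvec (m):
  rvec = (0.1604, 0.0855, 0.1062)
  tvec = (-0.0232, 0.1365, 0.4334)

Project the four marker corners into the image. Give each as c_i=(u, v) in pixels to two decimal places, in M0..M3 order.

Intrinsics K: fx=893.9, fy=402.3, cx=331.4, cy=237.1
Marker side s = 0.158 m; corners in marker frame (Z=0):
  M0 = (-0.0790, +0.0790, 0)
  M1 = (+0.0790, +0.0790, 0)
  M2 = (+0.0790, -0.0790, 0)
  M3 = (-0.0790, -0.0790, 0)
rvec = (0.1604, 0.0855, 0.1062), |rvec| = θ = 0.21052 rad = 12.062°
Rodrigues: sinθ=0.20896, 1−cosθ=0.02208; R = I + sinθ·[k]× + (1−cosθ)·[k]×²:
    [+0.99074 -0.09859 +0.09336]
    [+0.11225 +0.98156 -0.15469]
    [-0.07638 +0.16374 +0.98354]
t = (-0.0232, 0.1365, 0.4334) m
M0: Pc = R·M0+t = (-0.10926, +0.20518, +0.45237); u = 893.9·(-0.10926)/0.45237 + 331.4 = 115.5046, v = 402.3·(+0.20518)/0.45237 + 237.1 = 419.5664
M1: Pc = R·M1+t = (+0.04728, +0.22291, +0.44030); u = 893.9·(+0.04728)/0.44030 + 331.4 = 427.3883, v = 402.3·(+0.22291)/0.44030 + 237.1 = 440.7724
M2: Pc = R·M2+t = (+0.06286, +0.06782, +0.41443); u = 893.9·(+0.06286)/0.41443 + 331.4 = 466.9780, v = 402.3·(+0.06782)/0.41443 + 237.1 = 302.9389
M3: Pc = R·M3+t = (-0.09368, +0.05009, +0.42650); u = 893.9·(-0.09368)/0.42650 + 331.4 = 135.0554, v = 402.3·(+0.05009)/0.42650 + 237.1 = 284.3467

c0=(115.50, 419.57) c1=(427.39, 440.77) c2=(466.98, 302.94) c3=(135.06, 284.35)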